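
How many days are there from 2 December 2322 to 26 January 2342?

6995

From December 2, 2322 to December 2, 2341: 19 years, of which 5 contain a Feb 29 — 14×365 + 5×366 = 6940 days.
December 2341: 31 − 2 = 29 days remain.
January 1–26, 2342: 26 days.
Residual: 55 days.
Total: 6995 days.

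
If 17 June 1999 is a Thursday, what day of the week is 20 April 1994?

Wednesday

Count forward from the earlier date (April 20, 1994) to the later (June 17, 1999):
Day-of-year of April 20, 1994: 110.
Day-of-year of June 17, 1999: 168.
1994 has 365 days, so 365 − 110 = 255 days remain in 1994.
Full years: 1995: 365; 1996: 366; 1997: 365; 1998: 365. Sum = 1461.
Total: 255 + 1461 + 168 = 1884 days.
1884 mod 7 = 1, so 1 day before Thursday is Wednesday.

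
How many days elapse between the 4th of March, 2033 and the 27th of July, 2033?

March 2033: 31 − 4 = 27 days remain.
Then April (30), May (31), June (30): 30 + 31 + 30 = 91 days.
July 1–27, 2033: 27 days.
Total: 27 + 91 + 27 = 145 days.

145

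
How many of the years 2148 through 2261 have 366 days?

28

Years divisible by 4: 2148, 2152, …, 2260 — 29 in all.
Of these, 2200 is divisible by 100 but not 400, so not leap.
Leap years: 29 − 1 = 28.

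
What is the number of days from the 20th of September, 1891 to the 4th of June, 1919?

From September 20, 1891 to September 20, 1918: 27 years, of which 6 contain a Feb 29 — 21×365 + 6×366 = 9861 days.
(1900 is not a leap year (divisible by 100 but not 400).)
September 1918: 30 − 20 = 10 days remain.
Then October (31), November (30), December (31), January (31), February 1919 (28), March (31), April (30), May (31): 31 + 30 + 31 + 31 + 28 + 31 + 30 + 31 = 243 days.
June 1–4, 1919: 4 days.
Residual: 257 days.
Total: 10118 days.

10118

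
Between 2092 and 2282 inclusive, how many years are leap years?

46

Years divisible by 4: 2092, 2096, …, 2280 — 48 in all.
Of these, 2100, 2200 are divisible by 100 but not 400, so not leap.
Leap years: 48 − 2 = 46.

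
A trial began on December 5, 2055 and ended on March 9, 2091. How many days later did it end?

12878

From December 5, 2055 to December 5, 2090: 35 years, of which 9 contain a Feb 29 — 26×365 + 9×366 = 12784 days.
December 2090: 31 − 5 = 26 days remain.
Then January (31), February 2091 (28): 31 + 28 = 59 days.
March 1–9, 2091: 9 days.
Residual: 94 days.
Total: 12878 days.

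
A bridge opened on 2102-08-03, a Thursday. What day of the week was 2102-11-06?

Monday

August 2102: 31 − 3 = 28 days remain.
Then September (30), October (31): 30 + 31 = 61 days.
November 1–6, 2102: 6 days.
Total: 28 + 61 + 6 = 95 days.
95 mod 7 = 4, so 4 days after Thursday is Monday.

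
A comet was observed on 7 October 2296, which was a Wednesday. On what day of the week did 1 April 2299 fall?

Day-of-year of October 7, 2296: 281.
Day-of-year of April 1, 2299: 91.
2296 has 366 days, so 366 − 281 = 85 days remain in 2296.
Full years: 2297: 365; 2298: 365. Sum = 730.
Total: 85 + 730 + 91 = 906 days.
906 mod 7 = 3, so 3 days after Wednesday is Saturday.

Saturday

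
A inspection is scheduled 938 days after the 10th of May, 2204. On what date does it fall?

the 4th of December, 2206

Count 938 days after May 10, 2204:
May 10, 2204 → May 10, 2205: 365 days.
May 10, 2205 → May 10, 2206: 365 days.
May 2206: 31 − 10 = 21 days remain.
Then June (30), July (31), August (31), September (30), October (31), November (30): 30 + 31 + 31 + 30 + 31 + 30 = 183 days.
December 1–4, 2206: 4 days.
Residual: 208 days.
Total: 938 days.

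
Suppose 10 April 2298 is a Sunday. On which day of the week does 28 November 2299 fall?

Tuesday

April 2298: 30 − 10 = 20 days remain.
Then 18 full months totalling 549 days.
November 1–28, 2299: 28 days.
Total: 20 + 549 + 28 = 597 days.
597 mod 7 = 2, so 2 days after Sunday is Tuesday.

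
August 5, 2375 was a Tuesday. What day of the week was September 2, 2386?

Day-of-year of August 5, 2375: 217.
Day-of-year of September 2, 2386: 245.
2375 has 365 days, so 365 − 217 = 148 days remain in 2375.
Full years 2376–2385: 7 common + 3 leap = 7×365 + 3×366 = 3653 days.
Total: 148 + 3653 + 245 = 4046 days.
4046 is a multiple of 7, so September 2, 2386 falls on the same weekday: Tuesday.

Tuesday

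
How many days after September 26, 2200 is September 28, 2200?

2

Within September 2200: 28 − 26 = 2 days.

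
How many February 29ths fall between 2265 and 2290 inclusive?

Years divisible by 4 in [2265, 2290]: 2268, 2272, 2276, 2280, 2284, 2288.
No century exceptions apply. Count: 6.

6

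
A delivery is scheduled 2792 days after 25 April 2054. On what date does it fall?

16 December 2061

Count 2792 days after April 25, 2054:
From April 25, 2054 to April 25, 2061: 7 years, of which 2 contain a Feb 29 — 5×365 + 2×366 = 2557 days.
April 2061: 30 − 25 = 5 days remain.
Then May (31), June (30), July (31), August (31), September (30), October (31), November (30): 31 + 30 + 31 + 31 + 30 + 31 + 30 = 214 days.
December 1–16, 2061: 16 days.
Residual: 235 days.
Total: 2792 days.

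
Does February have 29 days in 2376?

2376 is a leap year.

Yes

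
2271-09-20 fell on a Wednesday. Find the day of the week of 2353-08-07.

From September 20, 2271 to September 20, 2352: 81 years, of which 20 contain a Feb 29 — 61×365 + 20×366 = 29585 days.
(2300 is not a leap year (divisible by 100 but not 400).)
September 2352: 30 − 20 = 10 days remain.
Then 10 full months totalling 304 days.
August 1–7, 2353: 7 days.
Residual: 321 days.
Total: 29906 days.
29906 mod 7 = 2, so 2 days after Wednesday is Friday.

Friday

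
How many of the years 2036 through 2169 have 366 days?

Years divisible by 4: 2036, 2040, …, 2168 — 34 in all.
Of these, 2100 is divisible by 100 but not 400, so not leap.
Leap years: 34 − 1 = 33.

33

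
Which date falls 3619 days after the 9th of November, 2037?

the 7th of October, 2047

Count 3619 days after November 9, 2037:
Day-of-year of November 9, 2037: 313.
Day-of-year of October 7, 2047: 280.
2037 has 365 days, so 365 − 313 = 52 days remain in 2037.
Full years 2038–2046: 7 common + 2 leap = 7×365 + 2×366 = 3287 days.
Total: 52 + 3287 + 280 = 3619 days.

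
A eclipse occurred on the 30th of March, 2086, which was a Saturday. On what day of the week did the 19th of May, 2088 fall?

March 30, 2086 → March 30, 2087: 365 days.
March 30, 2087 → March 30, 2088: 366 days (2088 is a leap year).
March 2088: 31 − 30 = 1 day remains.
Then April (30): 30 days.
May 1–19, 2088: 19 days.
Residual: 50 days.
Total: 781 days.
781 mod 7 = 4, so 4 days after Saturday is Wednesday.

Wednesday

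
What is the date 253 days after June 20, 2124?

February 28, 2125

Count 253 days after June 20, 2124:
June 2124: 30 − 20 = 10 days remain.
Then July (31), August (31), September (30), October (31), November (30), December (31), January (31): 31 + 31 + 30 + 31 + 30 + 31 + 31 = 215 days.
February 1–28, 2125: 28 days (2125 is not a leap year).
Residual: 253 days.
Total: 253 days.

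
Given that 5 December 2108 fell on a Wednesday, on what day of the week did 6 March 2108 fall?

Count forward from the earlier date (March 6, 2108) to the later (December 5, 2108):
March 2108: 31 − 6 = 25 days remain.
Then April (30), May (31), June (30), July (31), August (31), September (30), October (31), November (30): 30 + 31 + 30 + 31 + 31 + 30 + 31 + 30 = 244 days.
December 1–5, 2108: 5 days.
Total: 25 + 244 + 5 = 274 days.
274 mod 7 = 1, so 1 day before Wednesday is Tuesday.

Tuesday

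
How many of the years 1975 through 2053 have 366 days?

Years divisible by 4: 1976, 1980, …, 2052 — 20 in all.
2000 is divisible by 400, so still leap.
No century exceptions apply. Count: 20.

20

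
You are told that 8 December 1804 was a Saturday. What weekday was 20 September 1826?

Wednesday

From December 8, 1804 to December 8, 1825: 21 years, of which 5 contain a Feb 29 — 16×365 + 5×366 = 7670 days.
December 1825: 31 − 8 = 23 days remain.
Then January (31), February 1826 (28), March (31), April (30), May (31), June (30), July (31), August (31): 31 + 28 + 31 + 30 + 31 + 30 + 31 + 31 = 243 days.
September 1–20, 1826: 20 days.
Residual: 286 days.
Total: 7956 days.
7956 mod 7 = 4, so 4 days after Saturday is Wednesday.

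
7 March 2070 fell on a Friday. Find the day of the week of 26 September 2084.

Tuesday

From March 7, 2070 to March 7, 2084: 14 years, of which 4 contain a Feb 29 — 10×365 + 4×366 = 5114 days.
March 2084: 31 − 7 = 24 days remain.
Then April (30), May (31), June (30), July (31), August (31): 30 + 31 + 30 + 31 + 31 = 153 days.
September 1–26, 2084: 26 days.
Residual: 203 days.
Total: 5317 days.
5317 mod 7 = 4, so 4 days after Friday is Tuesday.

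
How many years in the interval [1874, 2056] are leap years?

Years divisible by 4: 1876, 1880, …, 2056 — 46 in all.
Of these, 1900 is divisible by 100 but not 400, so not leap.
2000 is divisible by 400, so still leap.
Leap years: 46 − 1 = 45.

45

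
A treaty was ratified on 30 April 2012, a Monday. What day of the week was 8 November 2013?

Friday

Day-of-year of April 30, 2012: 121.
Day-of-year of November 8, 2013: 312.
2012 has 366 days, so 366 − 121 = 245 days remain in 2012.
Total: 245 + 312 = 557 days.
557 mod 7 = 4, so 4 days after Monday is Friday.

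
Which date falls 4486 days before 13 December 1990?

1 September 1978

Count 4486 days before December 13, 1990:
Day-of-year of September 1, 1978: 244.
Day-of-year of December 13, 1990: 347.
1978 has 365 days, so 365 − 244 = 121 days remain in 1978.
Full years 1979–1989: 8 common + 3 leap = 8×365 + 3×366 = 4018 days.
Total: 121 + 4018 + 347 = 4486 days.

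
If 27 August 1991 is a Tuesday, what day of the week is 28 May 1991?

Count forward from the earlier date (May 28, 1991) to the later (August 27, 1991):
May 1991: 31 − 28 = 3 days remain.
Then June (30), July (31): 30 + 31 = 61 days.
August 1–27, 1991: 27 days.
Total: 3 + 61 + 27 = 91 days.
91 is a multiple of 7, so 28 May 1991 falls on the same weekday: Tuesday.

Tuesday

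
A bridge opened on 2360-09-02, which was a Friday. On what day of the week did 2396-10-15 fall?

Day-of-year of September 2, 2360: 246.
Day-of-year of October 15, 2396: 289.
2360 has 366 days, so 366 − 246 = 120 days remain in 2360.
Full years 2361–2395: 27 common + 8 leap = 27×365 + 8×366 = 12783 days.
Total: 120 + 12783 + 289 = 13192 days.
13192 mod 7 = 4, so 4 days after Friday is Tuesday.

Tuesday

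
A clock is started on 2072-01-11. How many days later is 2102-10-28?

Day-of-year of January 11, 2072: 11.
Day-of-year of October 28, 2102: 301.
2072 has 366 days, so 366 − 11 = 355 days remain in 2072.
Full years 2073–2101: 23 common + 6 leap = 23×365 + 6×366 = 10591 days.
Total: 355 + 10591 + 301 = 11247 days.

11247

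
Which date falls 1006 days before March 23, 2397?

June 21, 2394

Count 1006 days before March 23, 2397:
June 21, 2394 → June 21, 2395: 365 days.
June 21, 2395 → June 21, 2396: 366 days (2396 is a leap year).
June 2396: 30 − 21 = 9 days remain.
Then July (31), August (31), September (30), October (31), November (30), December (31), January (31), February 2397 (28): 31 + 31 + 30 + 31 + 30 + 31 + 31 + 28 = 243 days.
March 1–23, 2397: 23 days.
Residual: 275 days.
Total: 1006 days.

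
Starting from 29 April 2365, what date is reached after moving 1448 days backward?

12 May 2361

Count 1448 days before April 29, 2365:
Day-of-year of May 12, 2361: 132.
Day-of-year of April 29, 2365: 119.
2361 has 365 days, so 365 − 132 = 233 days remain in 2361.
Full years: 2362: 365; 2363: 365; 2364: 366. Sum = 1096.
Total: 233 + 1096 + 119 = 1448 days.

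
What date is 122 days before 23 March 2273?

21 November 2272

Count 122 days before March 23, 2273:
Day-of-year of November 21, 2272: 326.
Day-of-year of March 23, 2273: 82.
2272 has 366 days, so 366 − 326 = 40 days remain in 2272.
Total: 40 + 82 = 122 days.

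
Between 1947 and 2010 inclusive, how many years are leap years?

Years divisible by 4: 1948, 1952, …, 2008 — 16 in all.
2000 is divisible by 400, so still leap.
No century exceptions apply. Count: 16.

16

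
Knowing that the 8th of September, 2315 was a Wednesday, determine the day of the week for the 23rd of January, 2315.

Saturday

Count forward from the earlier date (January 23, 2315) to the later (September 8, 2315):
January 2315: 31 − 23 = 8 days remain.
Then February 2315 (28), March (31), April (30), May (31), June (30), July (31), August (31): 28 + 31 + 30 + 31 + 30 + 31 + 31 = 212 days.
September 1–8, 2315: 8 days.
Total: 8 + 212 + 8 = 228 days.
228 mod 7 = 4, so 4 days before Wednesday is Saturday.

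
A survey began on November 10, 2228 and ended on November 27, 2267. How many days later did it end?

14261

Day-of-year of November 10, 2228: 315.
Day-of-year of November 27, 2267: 331.
2228 has 366 days, so 366 − 315 = 51 days remain in 2228.
Full years 2229–2266: 29 common + 9 leap = 29×365 + 9×366 = 13879 days.
Total: 51 + 13879 + 331 = 14261 days.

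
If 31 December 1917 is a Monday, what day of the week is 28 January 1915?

Thursday

Count forward from the earlier date (January 28, 1915) to the later (December 31, 1917):
Day-of-year of January 28, 1915: 28.
Day-of-year of December 31, 1917: 365.
1915 has 365 days, so 365 − 28 = 337 days remain in 1915.
Full years: 1916: 366. Sum = 366.
Total: 337 + 366 + 365 = 1068 days.
1068 mod 7 = 4, so 4 days before Monday is Thursday.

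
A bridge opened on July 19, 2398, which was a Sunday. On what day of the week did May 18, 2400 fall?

July 19, 2398 → July 19, 2399: 365 days.
July 2399: 31 − 19 = 12 days remain.
Then 9 full months totalling 274 days.
May 1–18, 2400: 18 days.
Residual: 304 days.
Total: 669 days.
669 mod 7 = 4, so 4 days after Sunday is Thursday.

Thursday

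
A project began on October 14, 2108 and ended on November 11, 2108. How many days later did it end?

28

October 2108: 31 − 14 = 17 days remain.
November 1–11, 2108: 11 days.
Total: 17 + 11 = 28 days.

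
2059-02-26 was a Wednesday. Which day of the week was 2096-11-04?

From February 26, 2059 to February 26, 2096: 37 years, of which 9 contain a Feb 29 — 28×365 + 9×366 = 13514 days.
February 2096: 29 − 26 = 3 days remain (2096 is a leap year, so February has 29 days).
Then March (31), April (30), May (31), June (30), July (31), August (31), September (30), October (31): 31 + 30 + 31 + 30 + 31 + 31 + 30 + 31 = 245 days.
November 1–4, 2096: 4 days.
Residual: 252 days.
Total: 13766 days.
13766 mod 7 = 4, so 4 days after Wednesday is Sunday.

Sunday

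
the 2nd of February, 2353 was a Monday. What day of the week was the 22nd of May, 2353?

Friday

February 2353: 28 − 2 = 26 days remain (2353 is not a leap year, so February has 28 days).
Then March (31), April (30): 31 + 30 = 61 days.
May 1–22, 2353: 22 days.
Total: 26 + 61 + 22 = 109 days.
109 mod 7 = 4, so 4 days after Monday is Friday.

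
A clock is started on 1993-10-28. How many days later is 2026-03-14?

Day-of-year of October 28, 1993: 301.
Day-of-year of March 14, 2026: 73.
1993 has 365 days, so 365 − 301 = 64 days remain in 1993.
Full years 1994–2025: 24 common + 8 leap = 24×365 + 8×366 = 11688 days.
Total: 64 + 11688 + 73 = 11825 days.

11825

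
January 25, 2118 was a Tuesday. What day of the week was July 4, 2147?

Tuesday

From January 25, 2118 to January 25, 2147: 29 years, of which 7 contain a Feb 29 — 22×365 + 7×366 = 10592 days.
January 2147: 31 − 25 = 6 days remain.
Then February 2147 (28), March (31), April (30), May (31), June (30): 28 + 31 + 30 + 31 + 30 = 150 days.
July 1–4, 2147: 4 days.
Residual: 160 days.
Total: 10752 days.
10752 is a multiple of 7, so July 4, 2147 falls on the same weekday: Tuesday.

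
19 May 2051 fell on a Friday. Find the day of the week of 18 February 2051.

Saturday

Count forward from the earlier date (February 18, 2051) to the later (May 19, 2051):
February 2051: 28 − 18 = 10 days remain (2051 is not a leap year, so February has 28 days).
Then March (31), April (30): 31 + 30 = 61 days.
May 1–19, 2051: 19 days.
Total: 10 + 61 + 19 = 90 days.
90 mod 7 = 6, so 6 days before Friday is Saturday.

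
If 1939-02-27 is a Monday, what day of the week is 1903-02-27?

Friday

Count forward from the earlier date (February 27, 1903) to the later (February 27, 1939):
Day-of-year of February 27, 1903: 58.
Day-of-year of February 27, 1939: 58.
1903 has 365 days, so 365 − 58 = 307 days remain in 1903.
Full years 1904–1938: 26 common + 9 leap = 26×365 + 9×366 = 12784 days.
Total: 307 + 12784 + 58 = 13149 days.
13149 mod 7 = 3, so 3 days before Monday is Friday.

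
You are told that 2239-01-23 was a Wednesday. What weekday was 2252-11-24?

From January 23, 2239 to January 23, 2252: 13 years, of which 3 contain a Feb 29 — 10×365 + 3×366 = 4748 days.
January 2252: 31 − 23 = 8 days remain.
Then 9 full months totalling 274 days.
November 1–24, 2252: 24 days.
Residual: 306 days.
Total: 5054 days.
5054 is a multiple of 7, so 2252-11-24 falls on the same weekday: Wednesday.

Wednesday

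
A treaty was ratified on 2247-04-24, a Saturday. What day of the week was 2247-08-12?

Thursday

April 2247: 30 − 24 = 6 days remain.
Then May (31), June (30), July (31): 31 + 30 + 31 = 92 days.
August 1–12, 2247: 12 days.
Total: 6 + 92 + 12 = 110 days.
110 mod 7 = 5, so 5 days after Saturday is Thursday.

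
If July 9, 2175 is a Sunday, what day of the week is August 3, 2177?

Day-of-year of July 9, 2175: 190.
Day-of-year of August 3, 2177: 215.
2175 has 365 days, so 365 − 190 = 175 days remain in 2175.
Full years: 2176: 366. Sum = 366.
Total: 175 + 366 + 215 = 756 days.
756 is a multiple of 7, so August 3, 2177 falls on the same weekday: Sunday.

Sunday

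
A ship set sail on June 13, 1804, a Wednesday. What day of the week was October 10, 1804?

June 1804: 30 − 13 = 17 days remain.
Then July (31), August (31), September (30): 31 + 31 + 30 = 92 days.
October 1–10, 1804: 10 days.
Total: 17 + 92 + 10 = 119 days.
119 is a multiple of 7, so October 10, 1804 falls on the same weekday: Wednesday.

Wednesday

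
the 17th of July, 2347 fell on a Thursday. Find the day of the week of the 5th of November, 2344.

Count forward from the earlier date (November 5, 2344) to the later (July 17, 2347):
November 5, 2344 → November 5, 2345: 365 days.
November 5, 2345 → November 5, 2346: 365 days.
November 2346: 30 − 5 = 25 days remain.
Then December (31), January (31), February 2347 (28), March (31), April (30), May (31), June (30): 31 + 31 + 28 + 31 + 30 + 31 + 30 = 212 days.
July 1–17, 2347: 17 days.
Residual: 254 days.
Total: 984 days.
984 mod 7 = 4, so 4 days before Thursday is Sunday.

Sunday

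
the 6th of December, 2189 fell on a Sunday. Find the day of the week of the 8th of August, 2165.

Count forward from the earlier date (August 8, 2165) to the later (December 6, 2189):
Day-of-year of August 8, 2165: 220.
Day-of-year of December 6, 2189: 340.
2165 has 365 days, so 365 − 220 = 145 days remain in 2165.
Full years 2166–2188: 17 common + 6 leap = 17×365 + 6×366 = 8401 days.
Total: 145 + 8401 + 340 = 8886 days.
8886 mod 7 = 3, so 3 days before Sunday is Thursday.

Thursday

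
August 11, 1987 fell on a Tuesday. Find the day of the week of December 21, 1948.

Tuesday

Count forward from the earlier date (December 21, 1948) to the later (August 11, 1987):
From December 21, 1948 to December 21, 1986: 38 years, of which 9 contain a Feb 29 — 29×365 + 9×366 = 13879 days.
December 1986: 31 − 21 = 10 days remain.
Then January (31), February 1987 (28), March (31), April (30), May (31), June (30), July (31): 31 + 28 + 31 + 30 + 31 + 30 + 31 = 212 days.
August 1–11, 1987: 11 days.
Residual: 233 days.
Total: 14112 days.
14112 is a multiple of 7, so December 21, 1948 falls on the same weekday: Tuesday.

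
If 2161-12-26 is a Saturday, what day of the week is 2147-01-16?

Monday

Count forward from the earlier date (January 16, 2147) to the later (December 26, 2161):
Day-of-year of January 16, 2147: 16.
Day-of-year of December 26, 2161: 360.
2147 has 365 days, so 365 − 16 = 349 days remain in 2147.
Full years 2148–2160: 9 common + 4 leap = 9×365 + 4×366 = 4749 days.
Total: 349 + 4749 + 360 = 5458 days.
5458 mod 7 = 5, so 5 days before Saturday is Monday.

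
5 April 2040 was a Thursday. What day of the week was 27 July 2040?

Friday

April 2040: 30 − 5 = 25 days remain.
Then May (31), June (30): 31 + 30 = 61 days.
July 1–27, 2040: 27 days.
Total: 25 + 61 + 27 = 113 days.
113 mod 7 = 1, so 1 day after Thursday is Friday.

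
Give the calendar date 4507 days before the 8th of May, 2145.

the 4th of January, 2133

Count 4507 days before May 8, 2145:
Day-of-year of January 4, 2133: 4.
Day-of-year of May 8, 2145: 128.
2133 has 365 days, so 365 − 4 = 361 days remain in 2133.
Full years 2134–2144: 8 common + 3 leap = 8×365 + 3×366 = 4018 days.
Total: 361 + 4018 + 128 = 4507 days.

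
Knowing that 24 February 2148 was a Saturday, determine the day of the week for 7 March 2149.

Friday

February 24, 2148 → February 24, 2149: 366 days (2148 is a leap year).
February 2149: 28 − 24 = 4 days remain (2149 is not a leap year, so February has 28 days).
March 1–7, 2149: 7 days.
Residual: 11 days.
Total: 377 days.
377 mod 7 = 6, so 6 days after Saturday is Friday.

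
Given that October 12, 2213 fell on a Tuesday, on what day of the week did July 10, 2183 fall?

Count forward from the earlier date (July 10, 2183) to the later (October 12, 2213):
From July 10, 2183 to July 10, 2213: 30 years, of which 7 contain a Feb 29 — 23×365 + 7×366 = 10957 days.
(2200 is not a leap year (divisible by 100 but not 400).)
July 2213: 31 − 10 = 21 days remain.
Then August (31), September (30): 31 + 30 = 61 days.
October 1–12, 2213: 12 days.
Residual: 94 days.
Total: 11051 days.
11051 mod 7 = 5, so 5 days before Tuesday is Thursday.

Thursday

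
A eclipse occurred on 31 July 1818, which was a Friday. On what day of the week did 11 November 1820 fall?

Saturday

July 1818: 31 − 31 = 0 days remain.
Then 27 full months totalling 823 days.
November 1–11, 1820: 11 days.
Total: 0 + 823 + 11 = 834 days.
834 mod 7 = 1, so 1 day after Friday is Saturday.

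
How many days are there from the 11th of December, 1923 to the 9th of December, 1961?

Day-of-year of December 11, 1923: 345.
Day-of-year of December 9, 1961: 343.
1923 has 365 days, so 365 − 345 = 20 days remain in 1923.
Full years 1924–1960: 27 common + 10 leap = 27×365 + 10×366 = 13515 days.
Total: 20 + 13515 + 343 = 13878 days.

13878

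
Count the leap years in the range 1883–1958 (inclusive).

18

Years divisible by 4: 1884, 1888, …, 1956 — 19 in all.
Of these, 1900 is divisible by 100 but not 400, so not leap.
Leap years: 19 − 1 = 18.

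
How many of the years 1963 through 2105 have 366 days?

35

Years divisible by 4: 1964, 1968, …, 2104 — 36 in all.
Of these, 2100 is divisible by 100 but not 400, so not leap.
2000 is divisible by 400, so still leap.
Leap years: 36 − 1 = 35.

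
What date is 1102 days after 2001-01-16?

2004-01-23

Count 1102 days after January 16, 2001:
January 16, 2001 → January 16, 2002: 365 days.
January 16, 2002 → January 16, 2003: 365 days.
January 16, 2003 → January 16, 2004: 365 days.
Within January 2004: 23 − 16 = 7 days.
Total: 1102 days.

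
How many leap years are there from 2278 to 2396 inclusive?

29

Years divisible by 4: 2280, 2284, …, 2396 — 30 in all.
Of these, 2300 is divisible by 100 but not 400, so not leap.
Leap years: 30 − 1 = 29.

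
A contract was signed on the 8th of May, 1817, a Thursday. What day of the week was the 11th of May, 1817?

Sunday

Within May 1817: 11 − 8 = 3 days.
3 mod 7 = 3, so 3 days after Thursday is Sunday.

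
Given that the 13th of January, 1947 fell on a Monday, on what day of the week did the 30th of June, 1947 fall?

Monday

January 1947: 31 − 13 = 18 days remain.
Then February 1947 (28), March (31), April (30), May (31): 28 + 31 + 30 + 31 = 120 days.
June 1–30, 1947: 30 days.
Total: 18 + 120 + 30 = 168 days.
168 is a multiple of 7, so the 30th of June, 1947 falls on the same weekday: Monday.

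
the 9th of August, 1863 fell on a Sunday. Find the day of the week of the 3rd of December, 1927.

Day-of-year of August 9, 1863: 221.
Day-of-year of December 3, 1927: 337.
1863 has 365 days, so 365 − 221 = 144 days remain in 1863.
Full years 1864–1926: 48 common + 15 leap = 48×365 + 15×366 = 23010 days.
Total: 144 + 23010 + 337 = 23491 days.
23491 mod 7 = 6, so 6 days after Sunday is Saturday.

Saturday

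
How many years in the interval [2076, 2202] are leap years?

30

Years divisible by 4: 2076, 2080, …, 2200 — 32 in all.
Of these, 2100, 2200 are divisible by 100 but not 400, so not leap.
Leap years: 32 − 2 = 30.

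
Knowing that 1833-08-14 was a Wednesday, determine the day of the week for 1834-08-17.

Sunday

August 1833: 31 − 14 = 17 days remain.
Then 11 full months totalling 334 days.
August 1–17, 1834: 17 days.
Total: 17 + 334 + 17 = 368 days.
368 mod 7 = 4, so 4 days after Wednesday is Sunday.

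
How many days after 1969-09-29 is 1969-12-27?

September 1969: 30 − 29 = 1 day remains.
Then October (31), November (30): 31 + 30 = 61 days.
December 1–27, 1969: 27 days.
Total: 1 + 61 + 27 = 89 days.

89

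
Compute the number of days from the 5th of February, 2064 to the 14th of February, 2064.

9

Within February 2064: 14 − 5 = 9 days.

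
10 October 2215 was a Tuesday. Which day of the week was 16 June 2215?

Count forward from the earlier date (June 16, 2215) to the later (October 10, 2215):
June 2215: 30 − 16 = 14 days remain.
Then July (31), August (31), September (30): 31 + 31 + 30 = 92 days.
October 1–10, 2215: 10 days.
Total: 14 + 92 + 10 = 116 days.
116 mod 7 = 4, so 4 days before Tuesday is Friday.

Friday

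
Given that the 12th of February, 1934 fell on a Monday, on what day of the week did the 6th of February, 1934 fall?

Count forward from the earlier date (February 6, 1934) to the later (February 12, 1934):
Within February 1934: 12 − 6 = 6 days.
6 mod 7 = 6, so 6 days before Monday is Tuesday.

Tuesday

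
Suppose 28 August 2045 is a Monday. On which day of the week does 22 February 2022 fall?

Count forward from the earlier date (February 22, 2022) to the later (August 28, 2045):
From February 22, 2022 to February 22, 2045: 23 years, of which 6 contain a Feb 29 — 17×365 + 6×366 = 8401 days.
February 2045: 28 − 22 = 6 days remain (2045 is not a leap year, so February has 28 days).
Then March (31), April (30), May (31), June (30), July (31): 31 + 30 + 31 + 30 + 31 = 153 days.
August 1–28, 2045: 28 days.
Residual: 187 days.
Total: 8588 days.
8588 mod 7 = 6, so 6 days before Monday is Tuesday.

Tuesday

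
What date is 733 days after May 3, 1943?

May 5, 1945

Count 733 days after May 3, 1943:
May 3, 1943 → May 3, 1944: 366 days (1944 is a leap year).
May 3, 1944 → May 3, 1945: 365 days.
Within May 1945: 5 − 3 = 2 days.
Total: 733 days.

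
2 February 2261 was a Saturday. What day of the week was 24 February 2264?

February 2, 2261 → February 2, 2262: 365 days.
February 2, 2262 → February 2, 2263: 365 days.
February 2, 2263 → February 2, 2264: 365 days.
Within February 2264: 24 − 2 = 22 days.
Total: 1117 days.
1117 mod 7 = 4, so 4 days after Saturday is Wednesday.

Wednesday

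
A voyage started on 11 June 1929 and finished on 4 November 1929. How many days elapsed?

June 1929: 30 − 11 = 19 days remain.
Then July (31), August (31), September (30), October (31): 31 + 31 + 30 + 31 = 123 days.
November 1–4, 1929: 4 days.
Total: 19 + 123 + 4 = 146 days.

146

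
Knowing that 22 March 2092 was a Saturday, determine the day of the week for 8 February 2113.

Wednesday

Day-of-year of March 22, 2092: 82.
Day-of-year of February 8, 2113: 39.
2092 has 366 days, so 366 − 82 = 284 days remain in 2092.
Full years 2093–2112: 16 common + 4 leap = 16×365 + 4×366 = 7304 days.
Total: 284 + 7304 + 39 = 7627 days.
7627 mod 7 = 4, so 4 days after Saturday is Wednesday.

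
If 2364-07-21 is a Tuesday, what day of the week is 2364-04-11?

Count forward from the earlier date (April 11, 2364) to the later (July 21, 2364):
April 2364: 30 − 11 = 19 days remain.
Then May (31), June (30): 31 + 30 = 61 days.
July 1–21, 2364: 21 days.
Total: 19 + 61 + 21 = 101 days.
101 mod 7 = 3, so 3 days before Tuesday is Saturday.

Saturday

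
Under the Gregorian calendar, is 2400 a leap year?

2400 is a leap year (divisible by 400).

Yes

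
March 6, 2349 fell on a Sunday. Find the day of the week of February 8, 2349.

Count forward from the earlier date (February 8, 2349) to the later (March 6, 2349):
February 2349: 28 − 8 = 20 days remain (2349 is not a leap year, so February has 28 days).
March 1–6, 2349: 6 days.
Total: 20 + 6 = 26 days.
26 mod 7 = 5, so 5 days before Sunday is Tuesday.

Tuesday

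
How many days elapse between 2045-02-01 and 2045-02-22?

Within February 2045: 22 − 1 = 21 days.

21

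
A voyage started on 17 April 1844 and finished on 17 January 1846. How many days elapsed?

April 17, 1844 → April 17, 1845: 365 days.
April 1845: 30 − 17 = 13 days remain.
Then May (31), June (30), July (31), August (31), September (30), October (31), November (30), December (31): 31 + 30 + 31 + 31 + 30 + 31 + 30 + 31 = 245 days.
January 1–17, 1846: 17 days.
Residual: 275 days.
Total: 640 days.

640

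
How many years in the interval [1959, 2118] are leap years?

39

Years divisible by 4: 1960, 1964, …, 2116 — 40 in all.
Of these, 2100 is divisible by 100 but not 400, so not leap.
2000 is divisible by 400, so still leap.
Leap years: 40 − 1 = 39.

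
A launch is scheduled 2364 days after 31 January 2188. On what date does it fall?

22 July 2194

Count 2364 days after January 31, 2188:
Day-of-year of January 31, 2188: 31.
Day-of-year of July 22, 2194: 203.
2188 has 366 days, so 366 − 31 = 335 days remain in 2188.
Full years: 2189: 365; 2190: 365; 2191: 365; 2192: 366; 2193: 365. Sum = 1826.
Total: 335 + 1826 + 203 = 2364 days.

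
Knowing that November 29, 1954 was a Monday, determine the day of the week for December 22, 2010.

Wednesday

Day-of-year of November 29, 1954: 333.
Day-of-year of December 22, 2010: 356.
1954 has 365 days, so 365 − 333 = 32 days remain in 1954.
Full years 1955–2009: 41 common + 14 leap = 41×365 + 14×366 = 20089 days.
Total: 32 + 20089 + 356 = 20477 days.
20477 mod 7 = 2, so 2 days after Monday is Wednesday.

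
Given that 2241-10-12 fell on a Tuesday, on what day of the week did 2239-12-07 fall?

Count forward from the earlier date (December 7, 2239) to the later (October 12, 2241):
Day-of-year of December 7, 2239: 341.
Day-of-year of October 12, 2241: 285.
2239 has 365 days, so 365 − 341 = 24 days remain in 2239.
Full years: 2240: 366. Sum = 366.
Total: 24 + 366 + 285 = 675 days.
675 mod 7 = 3, so 3 days before Tuesday is Saturday.

Saturday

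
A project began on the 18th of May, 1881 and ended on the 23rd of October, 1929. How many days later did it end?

From May 18, 1881 to May 18, 1929: 48 years, of which 11 contain a Feb 29 — 37×365 + 11×366 = 17531 days.
(1900 is not a leap year (divisible by 100 but not 400).)
May 1929: 31 − 18 = 13 days remain.
Then June (30), July (31), August (31), September (30): 30 + 31 + 31 + 30 = 122 days.
October 1–23, 1929: 23 days.
Residual: 158 days.
Total: 17689 days.

17689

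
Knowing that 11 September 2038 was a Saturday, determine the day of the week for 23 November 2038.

Tuesday

September 2038: 30 − 11 = 19 days remain.
Then October (31): 31 days.
November 1–23, 2038: 23 days.
Total: 19 + 31 + 23 = 73 days.
73 mod 7 = 3, so 3 days after Saturday is Tuesday.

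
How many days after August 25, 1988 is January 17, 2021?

11833

From August 25, 1988 to August 25, 2020: 32 years, of which 8 contain a Feb 29 — 24×365 + 8×366 = 11688 days.
(2000 is a leap year (divisible by 400).)
August 2020: 31 − 25 = 6 days remain.
Then September (30), October (31), November (30), December (31): 30 + 31 + 30 + 31 = 122 days.
January 1–17, 2021: 17 days.
Residual: 145 days.
Total: 11833 days.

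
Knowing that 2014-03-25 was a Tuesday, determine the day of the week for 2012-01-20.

Count forward from the earlier date (January 20, 2012) to the later (March 25, 2014):
Day-of-year of January 20, 2012: 20.
Day-of-year of March 25, 2014: 84.
2012 has 366 days, so 366 − 20 = 346 days remain in 2012.
Full years: 2013: 365. Sum = 365.
Total: 346 + 365 + 84 = 795 days.
795 mod 7 = 4, so 4 days before Tuesday is Friday.

Friday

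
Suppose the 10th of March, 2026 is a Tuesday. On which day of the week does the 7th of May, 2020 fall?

Thursday

Count forward from the earlier date (May 7, 2020) to the later (March 10, 2026):
Day-of-year of May 7, 2020: 128.
Day-of-year of March 10, 2026: 69.
2020 has 366 days, so 366 − 128 = 238 days remain in 2020.
Full years: 2021: 365; 2022: 365; 2023: 365; 2024: 366; 2025: 365. Sum = 1826.
Total: 238 + 1826 + 69 = 2133 days.
2133 mod 7 = 5, so 5 days before Tuesday is Thursday.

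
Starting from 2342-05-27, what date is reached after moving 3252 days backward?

2333-07-01

Count 3252 days before May 27, 2342:
From July 1, 2333 to July 1, 2341: 8 years, of which 2 contain a Feb 29 — 6×365 + 2×366 = 2922 days.
July 2341: 31 − 1 = 30 days remain.
Then 9 full months totalling 273 days.
May 1–27, 2342: 27 days.
Residual: 330 days.
Total: 3252 days.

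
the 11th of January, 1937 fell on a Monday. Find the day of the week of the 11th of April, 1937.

January 1937: 31 − 11 = 20 days remain.
Then February 1937 (28), March (31): 28 + 31 = 59 days.
April 1–11, 1937: 11 days.
Total: 20 + 59 + 11 = 90 days.
90 mod 7 = 6, so 6 days after Monday is Sunday.

Sunday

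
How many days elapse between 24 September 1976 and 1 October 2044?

24844

Day-of-year of September 24, 1976: 268.
Day-of-year of October 1, 2044: 275.
1976 has 366 days, so 366 − 268 = 98 days remain in 1976.
Full years 1977–2043: 51 common + 16 leap = 51×365 + 16×366 = 24471 days.
Total: 98 + 24471 + 275 = 24844 days.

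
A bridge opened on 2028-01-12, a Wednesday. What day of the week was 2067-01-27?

Thursday

Day-of-year of January 12, 2028: 12.
Day-of-year of January 27, 2067: 27.
2028 has 366 days, so 366 − 12 = 354 days remain in 2028.
Full years 2029–2066: 29 common + 9 leap = 29×365 + 9×366 = 13879 days.
Total: 354 + 13879 + 27 = 14260 days.
14260 mod 7 = 1, so 1 day after Wednesday is Thursday.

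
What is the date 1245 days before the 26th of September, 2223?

the 29th of April, 2220

Count 1245 days before September 26, 2223:
Day-of-year of April 29, 2220: 120.
Day-of-year of September 26, 2223: 269.
2220 has 366 days, so 366 − 120 = 246 days remain in 2220.
Full years: 2221: 365; 2222: 365. Sum = 730.
Total: 246 + 730 + 269 = 1245 days.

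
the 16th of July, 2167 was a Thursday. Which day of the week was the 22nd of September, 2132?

Monday

Count forward from the earlier date (September 22, 2132) to the later (July 16, 2167):
From September 22, 2132 to September 22, 2166: 34 years, of which 8 contain a Feb 29 — 26×365 + 8×366 = 12418 days.
September 2166: 30 − 22 = 8 days remain.
Then 9 full months totalling 273 days.
July 1–16, 2167: 16 days.
Residual: 297 days.
Total: 12715 days.
12715 mod 7 = 3, so 3 days before Thursday is Monday.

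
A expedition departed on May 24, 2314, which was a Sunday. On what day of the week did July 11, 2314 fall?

May 2314: 31 − 24 = 7 days remain.
Then June (30): 30 days.
July 1–11, 2314: 11 days.
Total: 7 + 30 + 11 = 48 days.
48 mod 7 = 6, so 6 days after Sunday is Saturday.

Saturday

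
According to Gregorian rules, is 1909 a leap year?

No

1909 is not a leap year.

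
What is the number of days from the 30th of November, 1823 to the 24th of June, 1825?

572

November 1823: 30 − 30 = 0 days remain.
Then 18 full months totalling 548 days.
June 1–24, 1825: 24 days.
Total: 0 + 548 + 24 = 572 days.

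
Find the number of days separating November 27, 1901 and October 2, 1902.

November 1901: 30 − 27 = 3 days remain.
Then 10 full months totalling 304 days.
October 1–2, 1902: 2 days.
Total: 3 + 304 + 2 = 309 days.

309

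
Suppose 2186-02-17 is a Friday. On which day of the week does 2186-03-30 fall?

Thursday

February 2186: 28 − 17 = 11 days remain (2186 is not a leap year, so February has 28 days).
March 1–30, 2186: 30 days.
Total: 11 + 30 = 41 days.
41 mod 7 = 6, so 6 days after Friday is Thursday.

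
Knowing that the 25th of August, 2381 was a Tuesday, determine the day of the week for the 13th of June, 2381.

Saturday

Count forward from the earlier date (June 13, 2381) to the later (August 25, 2381):
June 2381: 30 − 13 = 17 days remain.
Then July (31): 31 days.
August 1–25, 2381: 25 days.
Total: 17 + 31 + 25 = 73 days.
73 mod 7 = 3, so 3 days before Tuesday is Saturday.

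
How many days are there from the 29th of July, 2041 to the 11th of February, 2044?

Day-of-year of July 29, 2041: 210.
Day-of-year of February 11, 2044: 42.
2041 has 365 days, so 365 − 210 = 155 days remain in 2041.
Full years: 2042: 365; 2043: 365. Sum = 730.
Total: 155 + 730 + 42 = 927 days.

927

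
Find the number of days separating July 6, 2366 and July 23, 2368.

July 2366: 31 − 6 = 25 days remain.
Then 23 full months totalling 700 days.
July 1–23, 2368: 23 days.
Total: 25 + 700 + 23 = 748 days.

748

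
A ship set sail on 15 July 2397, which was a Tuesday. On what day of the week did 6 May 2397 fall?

Count forward from the earlier date (May 6, 2397) to the later (July 15, 2397):
May 2397: 31 − 6 = 25 days remain.
Then June (30): 30 days.
July 1–15, 2397: 15 days.
Total: 25 + 30 + 15 = 70 days.
70 is a multiple of 7, so 6 May 2397 falls on the same weekday: Tuesday.

Tuesday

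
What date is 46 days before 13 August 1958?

28 June 1958

Count 46 days before August 13, 1958:
June 1958: 30 − 28 = 2 days remain.
Then July (31): 31 days.
August 1–13, 1958: 13 days.
Total: 2 + 31 + 13 = 46 days.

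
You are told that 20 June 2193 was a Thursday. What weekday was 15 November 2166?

Count forward from the earlier date (November 15, 2166) to the later (June 20, 2193):
Day-of-year of November 15, 2166: 319.
Day-of-year of June 20, 2193: 171.
2166 has 365 days, so 365 − 319 = 46 days remain in 2166.
Full years 2167–2192: 19 common + 7 leap = 19×365 + 7×366 = 9497 days.
Total: 46 + 9497 + 171 = 9714 days.
9714 mod 7 = 5, so 5 days before Thursday is Saturday.

Saturday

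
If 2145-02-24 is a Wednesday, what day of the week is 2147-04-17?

Monday

Day-of-year of February 24, 2145: 55.
Day-of-year of April 17, 2147: 107.
2145 has 365 days, so 365 − 55 = 310 days remain in 2145.
Full years: 2146: 365. Sum = 365.
Total: 310 + 365 + 107 = 782 days.
782 mod 7 = 5, so 5 days after Wednesday is Monday.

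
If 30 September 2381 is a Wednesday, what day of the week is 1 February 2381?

Sunday

Count forward from the earlier date (February 1, 2381) to the later (September 30, 2381):
February 2381: 28 − 1 = 27 days remain (2381 is not a leap year, so February has 28 days).
Then March (31), April (30), May (31), June (30), July (31), August (31): 31 + 30 + 31 + 30 + 31 + 31 = 184 days.
September 1–30, 2381: 30 days.
Total: 27 + 184 + 30 = 241 days.
241 mod 7 = 3, so 3 days before Wednesday is Sunday.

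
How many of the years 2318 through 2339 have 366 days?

Years divisible by 4 in [2318, 2339]: 2320, 2324, 2328, 2332, 2336.
No century exceptions apply. Count: 5.

5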